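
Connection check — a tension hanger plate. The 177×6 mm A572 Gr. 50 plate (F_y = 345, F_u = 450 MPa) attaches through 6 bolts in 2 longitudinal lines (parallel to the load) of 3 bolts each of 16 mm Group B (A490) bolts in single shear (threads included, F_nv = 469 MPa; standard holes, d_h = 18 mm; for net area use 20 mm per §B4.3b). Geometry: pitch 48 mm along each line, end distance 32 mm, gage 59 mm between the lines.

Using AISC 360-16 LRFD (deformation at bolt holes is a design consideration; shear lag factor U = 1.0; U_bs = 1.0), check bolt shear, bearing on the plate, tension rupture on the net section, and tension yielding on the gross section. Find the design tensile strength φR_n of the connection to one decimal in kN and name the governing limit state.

Bolt shear: A_b = π(16)²/4 = 201.06 mm². φR_n = 0.75 × 469 × 201.06 × 6 × 1 = 424.3 kN.
Bearing (6 mm plate, F_u = 450 MPa): end bolts L_c = 32 − 18/2 = 23, R_n = min(1.2×23×6×450, 2.4×16×6×450) = 74.52 kN/bolt; interior L_c = 48 − 18 = 30, R_n = 97.2 kN/bolt. φR_n = 0.75 × (2×74.52 + 4×97.2) = 403.4 kN.
Tension rupture (net): A_n = (177 − 2×20)×6 = 822 mm² (U = 1.0, A_e = A_n). φR_n = 0.75 × 450 × 822 = 277.4 kN.
Tension yield (gross): A_g = 177×6 = 1062 mm². φR_n = 0.90 × 345 × 1062 = 329.8 kN.
Governing: min(424.3, 403.4, 277.4, 329.8) = 277.4 kN → net-section rupture.

277.4 kN (net-section rupture governs)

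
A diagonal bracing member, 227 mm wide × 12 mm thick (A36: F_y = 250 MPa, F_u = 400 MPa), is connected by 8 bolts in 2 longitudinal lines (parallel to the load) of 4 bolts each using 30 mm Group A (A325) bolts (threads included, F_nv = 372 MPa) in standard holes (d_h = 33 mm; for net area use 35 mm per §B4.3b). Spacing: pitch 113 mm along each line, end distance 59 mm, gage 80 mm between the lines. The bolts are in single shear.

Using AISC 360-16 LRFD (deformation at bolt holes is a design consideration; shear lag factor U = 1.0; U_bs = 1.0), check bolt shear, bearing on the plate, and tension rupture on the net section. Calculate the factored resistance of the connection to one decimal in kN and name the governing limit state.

565.2 kN (net-section rupture governs)

Bolt shear: A_b = π(30)²/4 = 706.86 mm². φR_n = 0.75 × 372 × 706.86 × 8 × 1 = 1577.7 kN.
Bearing (12 mm plate, F_u = 400 MPa): end bolts L_c = 59 − 33/2 = 42.5, R_n = min(1.2×42.5×12×400, 2.4×30×12×400) = 244.8 kN/bolt; interior L_c = 113 − 33 = 80, R_n = 345.6 kN/bolt. φR_n = 0.75 × (2×244.8 + 6×345.6) = 1922.4 kN.
Tension rupture (net): A_n = (227 − 2×35)×12 = 1884 mm² (U = 1.0, A_e = A_n). φR_n = 0.75 × 400 × 1884 = 565.2 kN.
Governing: min(1577.7, 1922.4, 565.2) = 565.2 kN → net-section rupture.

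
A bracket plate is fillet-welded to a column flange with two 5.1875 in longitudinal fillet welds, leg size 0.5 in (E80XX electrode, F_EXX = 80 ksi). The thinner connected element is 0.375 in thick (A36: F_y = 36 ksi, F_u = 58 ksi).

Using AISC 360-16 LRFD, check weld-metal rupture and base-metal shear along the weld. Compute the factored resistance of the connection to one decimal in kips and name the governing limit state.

84.0 kips (base-metal shear governs)

Weld metal: throat = 0.707×0.5 = 0.3535 in, L = 2×5.1875 = 10.375 in. φR_n = 0.75 × 0.6 × 80 × 0.3535 × 10.375 = 132.0 kips.
Base metal shear (0.375 in plate): yield φR_n = 1.0×0.6×36×0.375×10.375 = 84.0 kips; rupture φR_n = 0.75×0.6×58×0.375×10.375 = 101.5 kips; take 84.0 kips (yield).
Governing: min(132.0, 84.0) = 84.0 kips → base-metal shear.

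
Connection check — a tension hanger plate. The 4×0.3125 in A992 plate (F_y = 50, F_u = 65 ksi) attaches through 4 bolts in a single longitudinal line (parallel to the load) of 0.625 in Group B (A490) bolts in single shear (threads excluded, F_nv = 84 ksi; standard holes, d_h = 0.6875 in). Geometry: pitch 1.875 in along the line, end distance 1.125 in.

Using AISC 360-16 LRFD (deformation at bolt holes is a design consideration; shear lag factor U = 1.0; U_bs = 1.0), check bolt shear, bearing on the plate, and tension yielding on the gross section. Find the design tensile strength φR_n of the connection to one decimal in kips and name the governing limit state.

56.3 kips (gross-section yield governs)

Bolt shear: A_b = π(0.625)²/4 = 0.3068 in². φR_n = 0.75 × 84 × 0.3068 × 4 × 1 = 77.3 kips.
Bearing (0.3125 in plate, F_u = 65 ksi): end bolts L_c = 1.125 − 0.6875/2 = 0.78125, R_n = min(1.2×0.78125×0.3125×65, 2.4×0.625×0.3125×65) = 19.043 kips/bolt; interior L_c = 1.875 − 0.6875 = 1.1875, R_n = 28.945 kips/bolt. φR_n = 0.75 × (1×19.043 + 3×28.945) = 79.4 kips.
Tension yield (gross): A_g = 4×0.3125 = 1.25 in². φR_n = 0.90 × 50 × 1.25 = 56.3 kips.
Governing: min(77.3, 79.4, 56.3) = 56.3 kips → gross-section yield.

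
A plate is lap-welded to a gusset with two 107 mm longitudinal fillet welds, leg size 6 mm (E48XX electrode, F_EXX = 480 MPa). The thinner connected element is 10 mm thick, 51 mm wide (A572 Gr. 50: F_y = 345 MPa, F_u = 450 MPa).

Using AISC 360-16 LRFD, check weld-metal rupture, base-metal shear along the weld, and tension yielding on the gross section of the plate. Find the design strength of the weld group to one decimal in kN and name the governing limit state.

Weld metal: throat = 0.707×6 = 4.242 mm, L = 2×107 = 214 mm. φR_n = 0.75 × 0.6 × 480 × 4.242 × 214 = 196.1 kN.
Base metal shear (10 mm plate): yield φR_n = 1.0×0.6×345×10×214 = 443.0 kN; rupture φR_n = 0.75×0.6×450×10×214 = 433.4 kN; take 433.4 kN (rupture).
Tension yield (gross): A_g = 51×10 = 510 mm². φR_n = 0.90 × 345 × 510 = 158.4 kN.
Governing: min(196.1, 433.4, 158.4) = 158.4 kN → gross-section yield.

158.4 kN (gross-section yield governs)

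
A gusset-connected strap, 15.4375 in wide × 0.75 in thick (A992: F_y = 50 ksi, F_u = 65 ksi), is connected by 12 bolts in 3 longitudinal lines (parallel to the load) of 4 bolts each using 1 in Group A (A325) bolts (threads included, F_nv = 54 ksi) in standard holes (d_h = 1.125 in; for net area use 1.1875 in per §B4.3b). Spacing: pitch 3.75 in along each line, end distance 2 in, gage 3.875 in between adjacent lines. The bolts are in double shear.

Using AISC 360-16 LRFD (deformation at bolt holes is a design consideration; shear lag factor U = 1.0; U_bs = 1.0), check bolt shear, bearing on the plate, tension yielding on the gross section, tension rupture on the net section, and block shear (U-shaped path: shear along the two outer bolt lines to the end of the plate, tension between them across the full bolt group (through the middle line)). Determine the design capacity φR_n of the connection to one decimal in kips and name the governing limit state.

434.2 kips (net-section rupture governs)

Bolt shear: A_b = π(1)²/4 = 0.7854 in². φR_n = 0.75 × 54 × 0.7854 × 12 × 2 = 763.4 kips.
Bearing (0.75 in plate, F_u = 65 ksi): end bolts L_c = 2 − 1.125/2 = 1.4375, R_n = min(1.2×1.4375×0.75×65, 2.4×1×0.75×65) = 84.094 kips/bolt; interior L_c = 3.75 − 1.125 = 2.625, R_n = 117 kips/bolt. φR_n = 0.75 × (3×84.094 + 9×117) = 979.0 kips.
Tension yield (gross): A_g = 15.4375×0.75 = 11.578 in². φR_n = 0.90 × 50 × 11.578 = 521.0 kips.
Tension rupture (net): A_n = (15.4375 − 3×1.1875)×0.75 = 8.9063 in² (U = 1.0, A_e = A_n). φR_n = 0.75 × 65 × 8.9063 = 434.2 kips.
Block shear: shear path 2×[2+3×3.75] = 2×13.25 in, A_gv = 19.875, A_nv = 2×(13.25 − 3.5×1.1875)×0.75 = 13.641 in²; tension across gage: (7.75 − 2×1.1875)×0.75 = 4.0313 in². R_n = min(0.6×65×13.641, 0.6×50×19.875) + 1.0×65×4.0313 = min(532, 596.25) + 262.03 = 794.03 kips. φR_n = 0.75 × 794.03 = 595.5 kips.
Governing: min(763.4, 979.0, 521.0, 434.2, 595.5) = 434.2 kips → net-section rupture.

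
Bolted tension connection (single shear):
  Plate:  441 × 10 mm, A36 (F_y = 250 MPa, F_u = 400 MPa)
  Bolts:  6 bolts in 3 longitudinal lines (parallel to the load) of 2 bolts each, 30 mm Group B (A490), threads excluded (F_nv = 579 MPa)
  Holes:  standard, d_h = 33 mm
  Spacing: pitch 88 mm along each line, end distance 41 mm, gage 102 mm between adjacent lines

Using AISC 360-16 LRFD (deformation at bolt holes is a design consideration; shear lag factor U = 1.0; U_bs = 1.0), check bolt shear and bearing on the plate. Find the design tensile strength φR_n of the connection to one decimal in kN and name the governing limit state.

858.6 kN (bearing governs)

Bolt shear: A_b = π(30)²/4 = 706.86 mm². φR_n = 0.75 × 579 × 706.86 × 6 × 1 = 1841.7 kN.
Bearing (10 mm plate, F_u = 400 MPa): end bolts L_c = 41 − 33/2 = 24.5, R_n = min(1.2×24.5×10×400, 2.4×30×10×400) = 117.6 kN/bolt; interior L_c = 88 − 33 = 55, R_n = 264 kN/bolt. φR_n = 0.75 × (3×117.6 + 3×264) = 858.6 kN.
Governing: min(1841.7, 858.6) = 858.6 kN → bearing.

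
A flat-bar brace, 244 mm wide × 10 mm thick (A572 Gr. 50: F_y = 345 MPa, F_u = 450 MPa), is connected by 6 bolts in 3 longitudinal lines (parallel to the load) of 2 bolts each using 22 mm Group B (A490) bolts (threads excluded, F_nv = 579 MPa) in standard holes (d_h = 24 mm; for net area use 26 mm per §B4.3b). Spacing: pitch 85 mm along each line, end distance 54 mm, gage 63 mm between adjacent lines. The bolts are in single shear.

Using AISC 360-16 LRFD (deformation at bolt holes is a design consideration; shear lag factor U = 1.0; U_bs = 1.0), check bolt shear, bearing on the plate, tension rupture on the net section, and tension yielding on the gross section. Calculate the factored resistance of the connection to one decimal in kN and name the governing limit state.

560.3 kN (net-section rupture governs)

Bolt shear: A_b = π(22)²/4 = 380.13 mm². φR_n = 0.75 × 579 × 380.13 × 6 × 1 = 990.4 kN.
Bearing (10 mm plate, F_u = 450 MPa): end bolts L_c = 54 − 24/2 = 42, R_n = min(1.2×42×10×450, 2.4×22×10×450) = 226.8 kN/bolt; interior L_c = 85 − 24 = 61, R_n = 237.6 kN/bolt. φR_n = 0.75 × (3×226.8 + 3×237.6) = 1044.9 kN.
Tension rupture (net): A_n = (244 − 3×26)×10 = 1660 mm² (U = 1.0, A_e = A_n). φR_n = 0.75 × 450 × 1660 = 560.3 kN.
Tension yield (gross): A_g = 244×10 = 2440 mm². φR_n = 0.90 × 345 × 2440 = 757.6 kN.
Governing: min(990.4, 1044.9, 560.3, 757.6) = 560.3 kN → net-section rupture.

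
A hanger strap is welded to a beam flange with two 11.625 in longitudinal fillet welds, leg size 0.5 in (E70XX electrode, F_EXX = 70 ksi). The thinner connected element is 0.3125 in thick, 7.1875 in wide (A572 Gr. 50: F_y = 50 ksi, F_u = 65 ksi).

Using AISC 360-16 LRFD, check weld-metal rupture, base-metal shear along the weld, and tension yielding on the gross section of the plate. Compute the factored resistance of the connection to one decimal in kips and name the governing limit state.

101.1 kips (gross-section yield governs)

Weld metal: throat = 0.707×0.5 = 0.3535 in, L = 2×11.625 = 23.25 in. φR_n = 0.75 × 0.6 × 70 × 0.3535 × 23.25 = 258.9 kips.
Base metal shear (0.3125 in plate): yield φR_n = 1.0×0.6×50×0.3125×23.25 = 218.0 kips; rupture φR_n = 0.75×0.6×65×0.3125×23.25 = 212.5 kips; take 212.5 kips (rupture).
Tension yield (gross): A_g = 7.1875×0.3125 = 2.2461 in². φR_n = 0.90 × 50 × 2.2461 = 101.1 kips.
Governing: min(258.9, 212.5, 101.1) = 101.1 kips → gross-section yield.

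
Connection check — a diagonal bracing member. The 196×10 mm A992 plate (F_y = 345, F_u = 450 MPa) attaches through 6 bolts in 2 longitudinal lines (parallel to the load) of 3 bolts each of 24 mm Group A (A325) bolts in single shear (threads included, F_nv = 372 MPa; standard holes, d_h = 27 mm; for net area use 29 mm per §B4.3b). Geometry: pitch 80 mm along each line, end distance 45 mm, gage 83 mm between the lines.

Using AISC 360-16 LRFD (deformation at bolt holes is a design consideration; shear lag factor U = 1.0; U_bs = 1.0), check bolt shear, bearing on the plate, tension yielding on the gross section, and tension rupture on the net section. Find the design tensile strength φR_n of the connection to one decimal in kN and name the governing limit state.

Bolt shear: A_b = π(24)²/4 = 452.39 mm². φR_n = 0.75 × 372 × 452.39 × 6 × 1 = 757.3 kN.
Bearing (10 mm plate, F_u = 450 MPa): end bolts L_c = 45 − 27/2 = 31.5, R_n = min(1.2×31.5×10×450, 2.4×24×10×450) = 170.1 kN/bolt; interior L_c = 80 − 27 = 53, R_n = 259.2 kN/bolt. φR_n = 0.75 × (2×170.1 + 4×259.2) = 1032.8 kN.
Tension yield (gross): A_g = 196×10 = 1960 mm². φR_n = 0.90 × 345 × 1960 = 608.6 kN.
Tension rupture (net): A_n = (196 − 2×29)×10 = 1380 mm² (U = 1.0, A_e = A_n). φR_n = 0.75 × 450 × 1380 = 465.8 kN.
Governing: min(757.3, 1032.8, 608.6, 465.8) = 465.8 kN → net-section rupture.

465.8 kN (net-section rupture governs)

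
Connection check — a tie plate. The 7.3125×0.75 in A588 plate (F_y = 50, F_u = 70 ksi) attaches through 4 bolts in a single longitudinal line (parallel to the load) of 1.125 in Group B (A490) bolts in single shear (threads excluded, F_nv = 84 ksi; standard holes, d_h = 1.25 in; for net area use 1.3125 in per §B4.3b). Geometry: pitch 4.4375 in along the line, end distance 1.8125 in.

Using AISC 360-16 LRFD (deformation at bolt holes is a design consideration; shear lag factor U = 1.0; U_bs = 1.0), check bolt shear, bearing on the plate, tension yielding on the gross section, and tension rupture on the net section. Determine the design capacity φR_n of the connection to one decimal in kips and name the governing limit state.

236.3 kips (net-section rupture governs)

Bolt shear: A_b = π(1.125)²/4 = 0.99402 in². φR_n = 0.75 × 84 × 0.99402 × 4 × 1 = 250.5 kips.
Bearing (0.75 in plate, F_u = 70 ksi): end bolts L_c = 1.8125 − 1.25/2 = 1.1875, R_n = min(1.2×1.1875×0.75×70, 2.4×1.125×0.75×70) = 74.813 kips/bolt; interior L_c = 4.4375 − 1.25 = 3.1875, R_n = 141.75 kips/bolt. φR_n = 0.75 × (1×74.813 + 3×141.75) = 375.0 kips.
Tension yield (gross): A_g = 7.3125×0.75 = 5.4844 in². φR_n = 0.90 × 50 × 5.4844 = 246.8 kips.
Tension rupture (net): A_n = (7.3125 − 1×1.3125)×0.75 = 4.5 in² (U = 1.0, A_e = A_n). φR_n = 0.75 × 70 × 4.5 = 236.3 kips.
Governing: min(250.5, 375.0, 246.8, 236.3) = 236.3 kips → net-section rupture.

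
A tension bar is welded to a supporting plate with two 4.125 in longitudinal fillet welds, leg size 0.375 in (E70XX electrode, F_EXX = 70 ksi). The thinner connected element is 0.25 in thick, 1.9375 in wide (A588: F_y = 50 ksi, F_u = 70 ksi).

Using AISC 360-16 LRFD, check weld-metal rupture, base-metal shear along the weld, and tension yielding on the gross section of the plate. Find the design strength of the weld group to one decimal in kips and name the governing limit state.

Weld metal: throat = 0.707×0.375 = 0.26513 in, L = 2×4.125 = 8.25 in. φR_n = 0.75 × 0.6 × 70 × 0.26513 × 8.25 = 68.9 kips.
Base metal shear (0.25 in plate): yield φR_n = 1.0×0.6×50×0.25×8.25 = 61.9 kips; rupture φR_n = 0.75×0.6×70×0.25×8.25 = 65.0 kips; take 61.9 kips (yield).
Tension yield (gross): A_g = 1.9375×0.25 = 0.48438 in². φR_n = 0.90 × 50 × 0.48438 = 21.8 kips.
Governing: min(68.9, 61.9, 21.8) = 21.8 kips → gross-section yield.

21.8 kips (gross-section yield governs)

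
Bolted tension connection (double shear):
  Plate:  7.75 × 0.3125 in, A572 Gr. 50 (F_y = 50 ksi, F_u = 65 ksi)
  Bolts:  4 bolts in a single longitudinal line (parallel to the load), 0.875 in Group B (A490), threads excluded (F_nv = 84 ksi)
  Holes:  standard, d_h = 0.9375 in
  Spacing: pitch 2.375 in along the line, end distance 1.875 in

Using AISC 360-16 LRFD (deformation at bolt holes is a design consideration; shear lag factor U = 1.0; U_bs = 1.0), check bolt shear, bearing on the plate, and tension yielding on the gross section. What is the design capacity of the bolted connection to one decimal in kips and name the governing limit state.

104.5 kips (bearing governs)

Bolt shear: A_b = π(0.875)²/4 = 0.60132 in². φR_n = 0.75 × 84 × 0.60132 × 4 × 2 = 303.1 kips.
Bearing (0.3125 in plate, F_u = 65 ksi): end bolts L_c = 1.875 − 0.9375/2 = 1.40625, R_n = min(1.2×1.40625×0.3125×65, 2.4×0.875×0.3125×65) = 34.277 kips/bolt; interior L_c = 2.375 − 0.9375 = 1.4375, R_n = 35.039 kips/bolt. φR_n = 0.75 × (1×34.277 + 3×35.039) = 104.5 kips.
Tension yield (gross): A_g = 7.75×0.3125 = 2.4219 in². φR_n = 0.90 × 50 × 2.4219 = 109.0 kips.
Governing: min(303.1, 104.5, 109.0) = 104.5 kips → bearing.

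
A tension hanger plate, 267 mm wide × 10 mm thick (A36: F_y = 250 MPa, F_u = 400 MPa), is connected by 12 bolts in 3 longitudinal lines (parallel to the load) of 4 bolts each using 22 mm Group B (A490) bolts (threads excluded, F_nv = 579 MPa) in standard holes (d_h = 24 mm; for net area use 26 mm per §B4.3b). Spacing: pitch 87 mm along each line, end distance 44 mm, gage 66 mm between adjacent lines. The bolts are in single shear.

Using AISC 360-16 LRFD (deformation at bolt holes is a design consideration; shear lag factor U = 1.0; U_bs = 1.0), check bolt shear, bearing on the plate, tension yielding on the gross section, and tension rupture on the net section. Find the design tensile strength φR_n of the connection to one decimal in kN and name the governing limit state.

Bolt shear: A_b = π(22)²/4 = 380.13 mm². φR_n = 0.75 × 579 × 380.13 × 12 × 1 = 1980.9 kN.
Bearing (10 mm plate, F_u = 400 MPa): end bolts L_c = 44 − 24/2 = 32, R_n = min(1.2×32×10×400, 2.4×22×10×400) = 153.6 kN/bolt; interior L_c = 87 − 24 = 63, R_n = 211.2 kN/bolt. φR_n = 0.75 × (3×153.6 + 9×211.2) = 1771.2 kN.
Tension yield (gross): A_g = 267×10 = 2670 mm². φR_n = 0.90 × 250 × 2670 = 600.8 kN.
Tension rupture (net): A_n = (267 − 3×26)×10 = 1890 mm² (U = 1.0, A_e = A_n). φR_n = 0.75 × 400 × 1890 = 567.0 kN.
Governing: min(1980.9, 1771.2, 600.8, 567.0) = 567.0 kN → net-section rupture.

567.0 kN (net-section rupture governs)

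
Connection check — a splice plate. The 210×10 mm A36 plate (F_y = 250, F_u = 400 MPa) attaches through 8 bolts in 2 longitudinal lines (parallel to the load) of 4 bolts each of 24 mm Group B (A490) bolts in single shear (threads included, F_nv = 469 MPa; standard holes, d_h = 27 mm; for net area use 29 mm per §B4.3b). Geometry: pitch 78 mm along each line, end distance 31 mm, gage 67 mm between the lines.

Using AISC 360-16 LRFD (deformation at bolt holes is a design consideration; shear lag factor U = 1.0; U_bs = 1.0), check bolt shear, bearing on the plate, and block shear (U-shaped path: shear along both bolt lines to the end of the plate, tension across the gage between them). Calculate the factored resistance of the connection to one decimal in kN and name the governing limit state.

Bolt shear: A_b = π(24)²/4 = 452.39 mm². φR_n = 0.75 × 469 × 452.39 × 8 × 1 = 1273.0 kN.
Bearing (10 mm plate, F_u = 400 MPa): end bolts L_c = 31 − 27/2 = 17.5, R_n = min(1.2×17.5×10×400, 2.4×24×10×400) = 84 kN/bolt; interior L_c = 78 − 27 = 51, R_n = 230.4 kN/bolt. φR_n = 0.75 × (2×84 + 6×230.4) = 1162.8 kN.
Block shear: shear path 2×[31+3×78] = 2×265 mm, A_gv = 5300, A_nv = 2×(265 − 3.5×29)×10 = 3270 mm²; tension across gage: (67 − 1×29)×10 = 380 mm². R_n = min(0.6×400×3270, 0.6×250×5300) + 1.0×400×380 = min(784.8, 795) + 152 = 936.8 kN. φR_n = 0.75 × 936.8 = 702.6 kN.
Governing: min(1273.0, 1162.8, 702.6) = 702.6 kN → block shear.

702.6 kN (block shear governs)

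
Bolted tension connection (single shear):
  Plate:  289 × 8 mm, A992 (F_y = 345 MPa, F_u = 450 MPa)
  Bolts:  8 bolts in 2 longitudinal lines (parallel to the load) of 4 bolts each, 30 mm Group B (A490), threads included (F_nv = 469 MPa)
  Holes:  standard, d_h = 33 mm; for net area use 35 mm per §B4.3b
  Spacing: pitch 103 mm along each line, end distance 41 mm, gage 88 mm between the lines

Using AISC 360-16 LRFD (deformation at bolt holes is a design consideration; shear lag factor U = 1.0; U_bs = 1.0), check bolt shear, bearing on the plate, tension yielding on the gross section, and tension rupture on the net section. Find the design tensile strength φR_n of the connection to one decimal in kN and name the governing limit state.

591.3 kN (net-section rupture governs)

Bolt shear: A_b = π(30)²/4 = 706.86 mm². φR_n = 0.75 × 469 × 706.86 × 8 × 1 = 1989.1 kN.
Bearing (8 mm plate, F_u = 450 MPa): end bolts L_c = 41 − 33/2 = 24.5, R_n = min(1.2×24.5×8×450, 2.4×30×8×450) = 105.84 kN/bolt; interior L_c = 103 − 33 = 70, R_n = 259.2 kN/bolt. φR_n = 0.75 × (2×105.84 + 6×259.2) = 1325.2 kN.
Tension yield (gross): A_g = 289×8 = 2312 mm². φR_n = 0.90 × 345 × 2312 = 717.9 kN.
Tension rupture (net): A_n = (289 − 2×35)×8 = 1752 mm² (U = 1.0, A_e = A_n). φR_n = 0.75 × 450 × 1752 = 591.3 kN.
Governing: min(1989.1, 1325.2, 717.9, 591.3) = 591.3 kN → net-section rupture.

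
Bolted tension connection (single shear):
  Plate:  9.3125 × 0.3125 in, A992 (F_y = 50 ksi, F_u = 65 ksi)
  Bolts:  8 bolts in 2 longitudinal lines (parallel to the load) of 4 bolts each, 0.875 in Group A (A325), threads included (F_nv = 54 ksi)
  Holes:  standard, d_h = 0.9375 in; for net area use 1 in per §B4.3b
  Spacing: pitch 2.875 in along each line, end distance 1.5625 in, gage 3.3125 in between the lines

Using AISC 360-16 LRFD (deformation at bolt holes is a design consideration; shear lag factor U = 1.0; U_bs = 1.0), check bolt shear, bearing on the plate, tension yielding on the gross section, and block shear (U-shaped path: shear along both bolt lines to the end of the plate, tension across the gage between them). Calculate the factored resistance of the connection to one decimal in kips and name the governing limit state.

131.0 kips (gross-section yield governs)

Bolt shear: A_b = π(0.875)²/4 = 0.60132 in². φR_n = 0.75 × 54 × 0.60132 × 8 × 1 = 194.8 kips.
Bearing (0.3125 in plate, F_u = 65 ksi): end bolts L_c = 1.5625 − 0.9375/2 = 1.09375, R_n = min(1.2×1.09375×0.3125×65, 2.4×0.875×0.3125×65) = 26.66 kips/bolt; interior L_c = 2.875 − 0.9375 = 1.9375, R_n = 42.656 kips/bolt. φR_n = 0.75 × (2×26.66 + 6×42.656) = 231.9 kips.
Tension yield (gross): A_g = 9.3125×0.3125 = 2.9102 in². φR_n = 0.90 × 50 × 2.9102 = 131.0 kips.
Block shear: shear path 2×[1.5625+3×2.875] = 2×10.1875 in, A_gv = 6.3672, A_nv = 2×(10.1875 − 3.5×1)×0.3125 = 4.1797 in²; tension across gage: (3.3125 − 1×1)×0.3125 = 0.72266 in². R_n = min(0.6×65×4.1797, 0.6×50×6.3672) + 1.0×65×0.72266 = min(163.01, 191.02) + 46.973 = 209.98 kips. φR_n = 0.75 × 209.98 = 157.5 kips.
Governing: min(194.8, 231.9, 131.0, 157.5) = 131.0 kips → gross-section yield.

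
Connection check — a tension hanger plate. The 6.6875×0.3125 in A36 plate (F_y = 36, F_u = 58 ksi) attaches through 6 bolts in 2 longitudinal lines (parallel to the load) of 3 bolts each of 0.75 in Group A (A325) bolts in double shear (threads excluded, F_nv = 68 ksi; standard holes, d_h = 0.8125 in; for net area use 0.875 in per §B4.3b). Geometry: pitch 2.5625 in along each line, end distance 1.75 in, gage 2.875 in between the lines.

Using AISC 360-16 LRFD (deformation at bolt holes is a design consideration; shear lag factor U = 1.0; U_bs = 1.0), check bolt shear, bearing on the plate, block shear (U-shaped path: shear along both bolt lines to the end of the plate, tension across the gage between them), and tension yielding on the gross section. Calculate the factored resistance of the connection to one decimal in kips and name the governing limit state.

67.7 kips (gross-section yield governs)

Bolt shear: A_b = π(0.75)²/4 = 0.44179 in². φR_n = 0.75 × 68 × 0.44179 × 6 × 2 = 270.4 kips.
Bearing (0.3125 in plate, F_u = 58 ksi): end bolts L_c = 1.75 − 0.8125/2 = 1.34375, R_n = min(1.2×1.34375×0.3125×58, 2.4×0.75×0.3125×58) = 29.227 kips/bolt; interior L_c = 2.5625 − 0.8125 = 1.75, R_n = 32.625 kips/bolt. φR_n = 0.75 × (2×29.227 + 4×32.625) = 141.7 kips.
Block shear: shear path 2×[1.75+2×2.5625] = 2×6.875 in, A_gv = 4.2969, A_nv = 2×(6.875 − 2.5×0.875)×0.3125 = 2.9297 in²; tension across gage: (2.875 − 1×0.875)×0.3125 = 0.625 in². R_n = min(0.6×58×2.9297, 0.6×36×4.2969) + 1.0×58×0.625 = min(101.95, 92.813) + 36.25 = 129.06 kips. φR_n = 0.75 × 129.06 = 96.8 kips.
Tension yield (gross): A_g = 6.6875×0.3125 = 2.0898 in². φR_n = 0.90 × 36 × 2.0898 = 67.7 kips.
Governing: min(270.4, 141.7, 96.8, 67.7) = 67.7 kips → gross-section yield.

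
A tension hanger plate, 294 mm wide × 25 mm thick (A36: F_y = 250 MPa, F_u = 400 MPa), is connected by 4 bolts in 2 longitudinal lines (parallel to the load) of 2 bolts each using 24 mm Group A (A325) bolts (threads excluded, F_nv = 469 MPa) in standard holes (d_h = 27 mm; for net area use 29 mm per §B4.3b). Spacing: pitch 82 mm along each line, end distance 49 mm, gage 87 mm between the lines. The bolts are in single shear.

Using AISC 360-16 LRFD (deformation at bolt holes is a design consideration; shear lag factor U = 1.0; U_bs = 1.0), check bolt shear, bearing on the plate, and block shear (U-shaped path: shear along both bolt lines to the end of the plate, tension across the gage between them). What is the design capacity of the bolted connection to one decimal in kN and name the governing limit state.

636.5 kN (bolt shear governs)

Bolt shear: A_b = π(24)²/4 = 452.39 mm². φR_n = 0.75 × 469 × 452.39 × 4 × 1 = 636.5 kN.
Bearing (25 mm plate, F_u = 400 MPa): end bolts L_c = 49 − 27/2 = 35.5, R_n = min(1.2×35.5×25×400, 2.4×24×25×400) = 426 kN/bolt; interior L_c = 82 − 27 = 55, R_n = 576 kN/bolt. φR_n = 0.75 × (2×426 + 2×576) = 1503.0 kN.
Block shear: shear path 2×[49+1×82] = 2×131 mm, A_gv = 6550, A_nv = 2×(131 − 1.5×29)×25 = 4375 mm²; tension across gage: (87 − 1×29)×25 = 1450 mm². R_n = min(0.6×400×4375, 0.6×250×6550) + 1.0×400×1450 = min(1050, 982.5) + 580 = 1562.5 kN. φR_n = 0.75 × 1562.5 = 1171.9 kN.
Governing: min(636.5, 1503.0, 1171.9) = 636.5 kN → bolt shear.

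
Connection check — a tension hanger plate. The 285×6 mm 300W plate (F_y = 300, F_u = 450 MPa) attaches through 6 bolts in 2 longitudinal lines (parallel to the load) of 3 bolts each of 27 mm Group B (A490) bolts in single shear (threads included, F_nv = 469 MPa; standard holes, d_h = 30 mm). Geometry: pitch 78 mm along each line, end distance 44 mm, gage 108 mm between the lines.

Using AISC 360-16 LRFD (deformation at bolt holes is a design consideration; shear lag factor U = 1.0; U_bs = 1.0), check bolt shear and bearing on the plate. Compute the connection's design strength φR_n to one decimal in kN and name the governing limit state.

607.5 kN (bearing governs)

Bolt shear: A_b = π(27)²/4 = 572.56 mm². φR_n = 0.75 × 469 × 572.56 × 6 × 1 = 1208.4 kN.
Bearing (6 mm plate, F_u = 450 MPa): end bolts L_c = 44 − 30/2 = 29, R_n = min(1.2×29×6×450, 2.4×27×6×450) = 93.96 kN/bolt; interior L_c = 78 − 30 = 48, R_n = 155.52 kN/bolt. φR_n = 0.75 × (2×93.96 + 4×155.52) = 607.5 kN.
Governing: min(1208.4, 607.5) = 607.5 kN → bearing.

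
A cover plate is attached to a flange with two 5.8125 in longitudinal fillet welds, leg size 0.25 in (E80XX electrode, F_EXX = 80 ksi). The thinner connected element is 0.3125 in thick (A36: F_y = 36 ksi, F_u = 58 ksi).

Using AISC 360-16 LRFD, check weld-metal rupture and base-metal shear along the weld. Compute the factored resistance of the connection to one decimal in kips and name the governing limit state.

74.0 kips (weld metal governs)

Weld metal: throat = 0.707×0.25 = 0.17675 in, L = 2×5.8125 = 11.625 in. φR_n = 0.75 × 0.6 × 80 × 0.17675 × 11.625 = 74.0 kips.
Base metal shear (0.3125 in plate): yield φR_n = 1.0×0.6×36×0.3125×11.625 = 78.5 kips; rupture φR_n = 0.75×0.6×58×0.3125×11.625 = 94.8 kips; take 78.5 kips (yield).
Governing: min(74.0, 78.5) = 74.0 kips → weld metal.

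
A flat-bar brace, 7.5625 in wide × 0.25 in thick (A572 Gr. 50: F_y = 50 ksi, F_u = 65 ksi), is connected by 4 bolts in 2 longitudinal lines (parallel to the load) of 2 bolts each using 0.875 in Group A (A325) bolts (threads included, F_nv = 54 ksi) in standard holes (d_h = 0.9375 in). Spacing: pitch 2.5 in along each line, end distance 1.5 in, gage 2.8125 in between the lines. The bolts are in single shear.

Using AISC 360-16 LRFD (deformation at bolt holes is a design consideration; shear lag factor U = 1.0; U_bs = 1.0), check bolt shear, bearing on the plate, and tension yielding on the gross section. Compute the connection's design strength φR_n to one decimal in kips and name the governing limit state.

Bolt shear: A_b = π(0.875)²/4 = 0.60132 in². φR_n = 0.75 × 54 × 0.60132 × 4 × 1 = 97.4 kips.
Bearing (0.25 in plate, F_u = 65 ksi): end bolts L_c = 1.5 − 0.9375/2 = 1.03125, R_n = min(1.2×1.03125×0.25×65, 2.4×0.875×0.25×65) = 20.109 kips/bolt; interior L_c = 2.5 − 0.9375 = 1.5625, R_n = 30.469 kips/bolt. φR_n = 0.75 × (2×20.109 + 2×30.469) = 75.9 kips.
Tension yield (gross): A_g = 7.5625×0.25 = 1.8906 in². φR_n = 0.90 × 50 × 1.8906 = 85.1 kips.
Governing: min(97.4, 75.9, 85.1) = 75.9 kips → bearing.

75.9 kips (bearing governs)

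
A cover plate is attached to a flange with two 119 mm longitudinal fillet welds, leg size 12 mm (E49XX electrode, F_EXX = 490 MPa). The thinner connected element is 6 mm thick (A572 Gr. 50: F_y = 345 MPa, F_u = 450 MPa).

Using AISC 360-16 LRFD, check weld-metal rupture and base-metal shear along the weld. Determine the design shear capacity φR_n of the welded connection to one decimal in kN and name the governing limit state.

289.2 kN (base-metal shear governs)

Weld metal: throat = 0.707×12 = 8.484 mm, L = 2×119 = 238 mm. φR_n = 0.75 × 0.6 × 490 × 8.484 × 238 = 445.2 kN.
Base metal shear (6 mm plate): yield φR_n = 1.0×0.6×345×6×238 = 295.6 kN; rupture φR_n = 0.75×0.6×450×6×238 = 289.2 kN; take 289.2 kN (rupture).
Governing: min(445.2, 289.2) = 289.2 kN → base-metal shear.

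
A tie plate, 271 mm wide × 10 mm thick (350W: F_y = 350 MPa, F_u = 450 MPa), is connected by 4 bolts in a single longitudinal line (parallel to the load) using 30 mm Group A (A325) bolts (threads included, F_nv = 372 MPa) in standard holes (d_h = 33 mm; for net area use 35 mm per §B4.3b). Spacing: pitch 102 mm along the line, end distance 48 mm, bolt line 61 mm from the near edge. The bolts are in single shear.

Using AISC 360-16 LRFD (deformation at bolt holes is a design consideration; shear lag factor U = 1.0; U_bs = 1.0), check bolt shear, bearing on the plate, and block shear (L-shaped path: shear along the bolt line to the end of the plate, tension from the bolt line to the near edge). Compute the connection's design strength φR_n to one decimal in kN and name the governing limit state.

615.6 kN (block shear governs)

Bolt shear: A_b = π(30)²/4 = 706.86 mm². φR_n = 0.75 × 372 × 706.86 × 4 × 1 = 788.9 kN.
Bearing (10 mm plate, F_u = 450 MPa): end bolts L_c = 48 − 33/2 = 31.5, R_n = min(1.2×31.5×10×450, 2.4×30×10×450) = 170.1 kN/bolt; interior L_c = 102 − 33 = 69, R_n = 324 kN/bolt. φR_n = 0.75 × (1×170.1 + 3×324) = 856.6 kN.
Block shear: shear path 1×[48+3×102] = 1×354 mm, A_gv = 3540, A_nv = 1×(354 − 3.5×35)×10 = 2315 mm²; tension to near edge: (61 − 0.5×35)×10 = 435 mm². R_n = min(0.6×450×2315, 0.6×350×3540) + 1.0×450×435 = min(625.05, 743.4) + 195.75 = 820.8 kN. φR_n = 0.75 × 820.8 = 615.6 kN.
Governing: min(788.9, 856.6, 615.6) = 615.6 kN → block shear.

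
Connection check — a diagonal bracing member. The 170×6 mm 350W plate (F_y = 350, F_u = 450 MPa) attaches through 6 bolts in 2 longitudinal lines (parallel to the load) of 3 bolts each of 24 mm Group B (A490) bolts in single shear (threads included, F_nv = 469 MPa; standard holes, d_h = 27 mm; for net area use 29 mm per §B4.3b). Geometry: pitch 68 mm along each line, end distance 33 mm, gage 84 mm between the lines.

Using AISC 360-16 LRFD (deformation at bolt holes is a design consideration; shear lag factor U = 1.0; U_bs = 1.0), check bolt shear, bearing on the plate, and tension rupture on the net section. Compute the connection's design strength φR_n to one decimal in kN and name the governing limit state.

226.8 kN (net-section rupture governs)

Bolt shear: A_b = π(24)²/4 = 452.39 mm². φR_n = 0.75 × 469 × 452.39 × 6 × 1 = 954.8 kN.
Bearing (6 mm plate, F_u = 450 MPa): end bolts L_c = 33 − 27/2 = 19.5, R_n = min(1.2×19.5×6×450, 2.4×24×6×450) = 63.18 kN/bolt; interior L_c = 68 − 27 = 41, R_n = 132.84 kN/bolt. φR_n = 0.75 × (2×63.18 + 4×132.84) = 493.3 kN.
Tension rupture (net): A_n = (170 − 2×29)×6 = 672 mm² (U = 1.0, A_e = A_n). φR_n = 0.75 × 450 × 672 = 226.8 kN.
Governing: min(954.8, 493.3, 226.8) = 226.8 kN → net-section rupture.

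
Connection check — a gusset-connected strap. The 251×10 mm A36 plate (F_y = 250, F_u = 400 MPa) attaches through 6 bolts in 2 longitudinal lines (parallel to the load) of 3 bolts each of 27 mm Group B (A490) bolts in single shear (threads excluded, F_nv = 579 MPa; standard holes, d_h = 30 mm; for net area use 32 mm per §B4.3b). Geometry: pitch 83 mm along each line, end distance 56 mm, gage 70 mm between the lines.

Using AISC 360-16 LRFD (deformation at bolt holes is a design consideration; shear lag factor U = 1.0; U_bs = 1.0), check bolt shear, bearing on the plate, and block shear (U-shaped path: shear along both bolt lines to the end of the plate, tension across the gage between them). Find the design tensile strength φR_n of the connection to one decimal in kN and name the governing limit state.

613.5 kN (block shear governs)

Bolt shear: A_b = π(27)²/4 = 572.56 mm². φR_n = 0.75 × 579 × 572.56 × 6 × 1 = 1491.8 kN.
Bearing (10 mm plate, F_u = 400 MPa): end bolts L_c = 56 − 30/2 = 41, R_n = min(1.2×41×10×400, 2.4×27×10×400) = 196.8 kN/bolt; interior L_c = 83 − 30 = 53, R_n = 254.4 kN/bolt. φR_n = 0.75 × (2×196.8 + 4×254.4) = 1058.4 kN.
Block shear: shear path 2×[56+2×83] = 2×222 mm, A_gv = 4440, A_nv = 2×(222 − 2.5×32)×10 = 2840 mm²; tension across gage: (70 − 1×32)×10 = 380 mm². R_n = min(0.6×400×2840, 0.6×250×4440) + 1.0×400×380 = min(681.6, 666) + 152 = 818 kN. φR_n = 0.75 × 818 = 613.5 kN.
Governing: min(1491.8, 1058.4, 613.5) = 613.5 kN → block shear.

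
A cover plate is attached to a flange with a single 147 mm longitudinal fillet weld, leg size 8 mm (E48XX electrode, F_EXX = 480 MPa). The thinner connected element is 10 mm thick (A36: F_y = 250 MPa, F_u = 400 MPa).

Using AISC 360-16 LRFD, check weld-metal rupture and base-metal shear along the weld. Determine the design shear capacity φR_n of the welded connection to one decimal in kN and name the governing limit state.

179.6 kN (weld metal governs)

Weld metal: throat = 0.707×8 = 5.656 mm, L = 147 mm. φR_n = 0.75 × 0.6 × 480 × 5.656 × 147 = 179.6 kN.
Base metal shear (10 mm plate): yield φR_n = 1.0×0.6×250×10×147 = 220.5 kN; rupture φR_n = 0.75×0.6×400×10×147 = 264.6 kN; take 220.5 kN (yield).
Governing: min(179.6, 220.5) = 179.6 kN → weld metal.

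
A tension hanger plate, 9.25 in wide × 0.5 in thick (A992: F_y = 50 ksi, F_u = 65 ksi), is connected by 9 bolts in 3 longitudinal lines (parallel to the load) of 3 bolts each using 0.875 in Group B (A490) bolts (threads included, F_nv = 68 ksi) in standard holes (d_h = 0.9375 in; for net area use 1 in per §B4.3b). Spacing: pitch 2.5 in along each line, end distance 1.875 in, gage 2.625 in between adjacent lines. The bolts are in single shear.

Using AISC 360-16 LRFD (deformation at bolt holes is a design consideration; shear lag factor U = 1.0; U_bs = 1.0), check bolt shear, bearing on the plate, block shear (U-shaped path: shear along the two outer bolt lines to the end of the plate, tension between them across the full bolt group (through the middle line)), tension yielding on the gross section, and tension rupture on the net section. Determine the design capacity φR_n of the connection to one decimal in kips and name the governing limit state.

Bolt shear: A_b = π(0.875)²/4 = 0.60132 in². φR_n = 0.75 × 68 × 0.60132 × 9 × 1 = 276.0 kips.
Bearing (0.5 in plate, F_u = 65 ksi): end bolts L_c = 1.875 − 0.9375/2 = 1.40625, R_n = min(1.2×1.40625×0.5×65, 2.4×0.875×0.5×65) = 54.844 kips/bolt; interior L_c = 2.5 − 0.9375 = 1.5625, R_n = 60.938 kips/bolt. φR_n = 0.75 × (3×54.844 + 6×60.938) = 397.6 kips.
Block shear: shear path 2×[1.875+2×2.5] = 2×6.875 in, A_gv = 6.875, A_nv = 2×(6.875 − 2.5×1)×0.5 = 4.375 in²; tension across gage: (5.25 − 2×1)×0.5 = 1.625 in². R_n = min(0.6×65×4.375, 0.6×50×6.875) + 1.0×65×1.625 = min(170.63, 206.25) + 105.63 = 276.26 kips. φR_n = 0.75 × 276.26 = 207.2 kips.
Tension yield (gross): A_g = 9.25×0.5 = 4.625 in². φR_n = 0.90 × 50 × 4.625 = 208.1 kips.
Tension rupture (net): A_n = (9.25 − 3×1)×0.5 = 3.125 in² (U = 1.0, A_e = A_n). φR_n = 0.75 × 65 × 3.125 = 152.3 kips.
Governing: min(276.0, 397.6, 207.2, 208.1, 152.3) = 152.3 kips → net-section rupture.

152.3 kips (net-section rupture governs)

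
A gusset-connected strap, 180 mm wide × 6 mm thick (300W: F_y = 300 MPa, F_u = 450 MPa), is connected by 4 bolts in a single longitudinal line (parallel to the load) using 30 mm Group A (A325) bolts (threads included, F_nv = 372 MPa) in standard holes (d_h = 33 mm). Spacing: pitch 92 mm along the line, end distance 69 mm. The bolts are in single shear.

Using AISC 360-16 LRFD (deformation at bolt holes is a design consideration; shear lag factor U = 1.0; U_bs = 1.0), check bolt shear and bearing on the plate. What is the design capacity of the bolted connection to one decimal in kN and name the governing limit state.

557.7 kN (bearing governs)

Bolt shear: A_b = π(30)²/4 = 706.86 mm². φR_n = 0.75 × 372 × 706.86 × 4 × 1 = 788.9 kN.
Bearing (6 mm plate, F_u = 450 MPa): end bolts L_c = 69 − 33/2 = 52.5, R_n = min(1.2×52.5×6×450, 2.4×30×6×450) = 170.1 kN/bolt; interior L_c = 92 − 33 = 59, R_n = 191.16 kN/bolt. φR_n = 0.75 × (1×170.1 + 3×191.16) = 557.7 kN.
Governing: min(788.9, 557.7) = 557.7 kN → bearing.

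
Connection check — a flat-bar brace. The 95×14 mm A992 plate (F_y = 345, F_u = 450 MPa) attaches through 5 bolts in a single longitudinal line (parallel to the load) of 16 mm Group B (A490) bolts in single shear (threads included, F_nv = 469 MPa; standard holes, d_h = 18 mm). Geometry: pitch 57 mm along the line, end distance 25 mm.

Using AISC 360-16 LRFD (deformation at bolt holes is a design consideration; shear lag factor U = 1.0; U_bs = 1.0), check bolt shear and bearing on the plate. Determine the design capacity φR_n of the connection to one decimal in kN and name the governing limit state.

353.6 kN (bolt shear governs)

Bolt shear: A_b = π(16)²/4 = 201.06 mm². φR_n = 0.75 × 469 × 201.06 × 5 × 1 = 353.6 kN.
Bearing (14 mm plate, F_u = 450 MPa): end bolts L_c = 25 − 18/2 = 16, R_n = min(1.2×16×14×450, 2.4×16×14×450) = 120.96 kN/bolt; interior L_c = 57 − 18 = 39, R_n = 241.92 kN/bolt. φR_n = 0.75 × (1×120.96 + 4×241.92) = 816.5 kN.
Governing: min(353.6, 816.5) = 353.6 kN → bolt shear.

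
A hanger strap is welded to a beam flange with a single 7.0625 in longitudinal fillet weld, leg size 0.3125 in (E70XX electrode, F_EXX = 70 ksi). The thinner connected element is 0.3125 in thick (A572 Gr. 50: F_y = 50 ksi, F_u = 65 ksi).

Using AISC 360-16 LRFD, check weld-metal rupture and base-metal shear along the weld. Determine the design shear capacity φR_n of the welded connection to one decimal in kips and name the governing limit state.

Weld metal: throat = 0.707×0.3125 = 0.22094 in, L = 7.0625 in. φR_n = 0.75 × 0.6 × 70 × 0.22094 × 7.0625 = 49.2 kips.
Base metal shear (0.3125 in plate): yield φR_n = 1.0×0.6×50×0.3125×7.0625 = 66.2 kips; rupture φR_n = 0.75×0.6×65×0.3125×7.0625 = 64.6 kips; take 64.6 kips (rupture).
Governing: min(49.2, 64.6) = 49.2 kips → weld metal.

49.2 kips (weld metal governs)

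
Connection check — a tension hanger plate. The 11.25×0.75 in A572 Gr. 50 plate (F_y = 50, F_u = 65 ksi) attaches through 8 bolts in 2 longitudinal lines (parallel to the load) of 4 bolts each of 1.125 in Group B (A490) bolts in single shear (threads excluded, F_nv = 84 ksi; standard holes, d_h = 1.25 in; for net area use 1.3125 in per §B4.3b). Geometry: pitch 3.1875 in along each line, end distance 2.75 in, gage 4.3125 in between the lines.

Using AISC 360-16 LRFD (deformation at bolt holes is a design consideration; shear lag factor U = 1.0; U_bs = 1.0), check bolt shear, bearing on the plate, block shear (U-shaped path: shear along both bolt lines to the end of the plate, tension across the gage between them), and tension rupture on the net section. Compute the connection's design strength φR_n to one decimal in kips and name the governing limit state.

Bolt shear: A_b = π(1.125)²/4 = 0.99402 in². φR_n = 0.75 × 84 × 0.99402 × 8 × 1 = 501.0 kips.
Bearing (0.75 in plate, F_u = 65 ksi): end bolts L_c = 2.75 − 1.25/2 = 2.125, R_n = min(1.2×2.125×0.75×65, 2.4×1.125×0.75×65) = 124.31 kips/bolt; interior L_c = 3.1875 − 1.25 = 1.9375, R_n = 113.34 kips/bolt. φR_n = 0.75 × (2×124.31 + 6×113.34) = 696.5 kips.
Block shear: shear path 2×[2.75+3×3.1875] = 2×12.3125 in, A_gv = 18.469, A_nv = 2×(12.3125 − 3.5×1.3125)×0.75 = 11.578 in²; tension across gage: (4.3125 − 1×1.3125)×0.75 = 2.25 in². R_n = min(0.6×65×11.578, 0.6×50×18.469) + 1.0×65×2.25 = min(451.54, 554.07) + 146.25 = 597.79 kips. φR_n = 0.75 × 597.79 = 448.3 kips.
Tension rupture (net): A_n = (11.25 − 2×1.3125)×0.75 = 6.4688 in² (U = 1.0, A_e = A_n). φR_n = 0.75 × 65 × 6.4688 = 315.4 kips.
Governing: min(501.0, 696.5, 448.3, 315.4) = 315.4 kips → net-section rupture.

315.4 kips (net-section rupture governs)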